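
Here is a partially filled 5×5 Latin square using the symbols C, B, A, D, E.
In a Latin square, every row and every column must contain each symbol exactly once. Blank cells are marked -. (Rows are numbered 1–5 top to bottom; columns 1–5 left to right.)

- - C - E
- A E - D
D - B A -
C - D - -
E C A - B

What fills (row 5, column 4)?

Row 5 already has {C, B, A, E} and column 4 already has {A}, so row 5, column 4 must be D.

D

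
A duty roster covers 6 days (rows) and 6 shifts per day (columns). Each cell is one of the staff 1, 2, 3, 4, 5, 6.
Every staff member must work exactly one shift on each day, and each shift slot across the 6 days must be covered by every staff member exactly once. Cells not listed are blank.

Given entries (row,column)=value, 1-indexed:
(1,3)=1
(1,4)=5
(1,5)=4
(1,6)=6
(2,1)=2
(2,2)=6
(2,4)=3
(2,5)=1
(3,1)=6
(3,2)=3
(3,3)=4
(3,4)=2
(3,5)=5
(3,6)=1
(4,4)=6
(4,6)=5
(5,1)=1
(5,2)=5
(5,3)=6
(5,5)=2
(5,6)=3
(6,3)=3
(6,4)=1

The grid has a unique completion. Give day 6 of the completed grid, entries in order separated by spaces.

5 4 3 1 6 2

Day 6, shift 5: day 6 has {1, 3} and shift 5 has {1, 2, 4, 5}, leaving only 6.
Day 1, shift 1: day 1 has {1, 4, 5, 6} and shift 1 has {1, 2, 6}, leaving only 3.
Day 1, shift 2: day 1 has {1, 3, 4, 5, 6} and shift 2 has {3, 5, 6}, leaving only 2.
Day 6, shift 2: day 6 has {1, 3, 6} and shift 2 has {2, 3, 5, 6}, leaving only 4.
Day 6, shift 1: day 6 has {1, 3, 4, 6} and shift 1 has {1, 2, 3, 6}, leaving only 5.
Day 6, shift 6: day 6 has {1, 3, 4, 5, 6} and shift 6 has {1, 3, 5, 6}, leaving only 2.
So day 6 reads: 5 4 3 1 6 2.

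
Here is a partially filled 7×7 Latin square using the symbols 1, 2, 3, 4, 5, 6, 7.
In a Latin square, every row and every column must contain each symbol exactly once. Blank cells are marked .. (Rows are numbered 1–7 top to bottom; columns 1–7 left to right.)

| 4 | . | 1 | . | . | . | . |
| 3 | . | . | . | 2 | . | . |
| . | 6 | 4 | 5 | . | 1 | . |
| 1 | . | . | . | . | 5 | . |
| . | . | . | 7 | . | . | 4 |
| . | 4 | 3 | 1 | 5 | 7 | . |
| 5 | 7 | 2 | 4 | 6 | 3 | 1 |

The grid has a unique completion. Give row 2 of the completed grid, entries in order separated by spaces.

Row 2, column 4: row 2 has {2, 3} and column 4 has {1, 4, 5, 7}, leaving only 6.
Row 2, column 6: row 2 has {2, 3, 6} and column 6 has {1, 3, 5, 7}, leaving only 4.
Row 2, column 2 is narrowed to {1, 5}; only 1 is consistent with the remaining cells.
Row 2, column 3 is narrowed to {5, 7}; only 7 is consistent with the remaining cells.
Row 2, column 7: row 2 has {1, 2, 3, 4, 6, 7} and column 7 has {1, 4}, leaving only 5.
So row 2 reads: 3 1 7 6 2 4 5.

3 1 7 6 2 4 5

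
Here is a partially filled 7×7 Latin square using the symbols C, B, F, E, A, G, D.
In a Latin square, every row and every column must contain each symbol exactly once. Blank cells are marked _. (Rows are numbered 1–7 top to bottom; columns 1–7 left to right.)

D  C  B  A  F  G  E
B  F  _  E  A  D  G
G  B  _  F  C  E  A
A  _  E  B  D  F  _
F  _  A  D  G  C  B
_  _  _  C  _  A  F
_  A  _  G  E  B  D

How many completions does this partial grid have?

1

Row 2, column 3: eliminating its row and column leaves {C}.
Row 3, column 3: eliminating its row and column leaves {D}.
Row 4, column 2: eliminating its row and column leaves {G}.
Row 4, column 7: eliminating its row and column leaves {C}.
Row 5, column 2: eliminating its row and column leaves {E}.
Row 6, column 1: eliminating its row and column leaves {E}.
Row 6, column 2: eliminating its row and column leaves {E, G, D}.
Row 6, column 3: eliminating its row and column leaves {G, D}.
Row 6, column 5: eliminating its row and column leaves {B}.
Row 7, column 1: eliminating its row and column leaves {C}.
Row 7, column 3: eliminating its row and column leaves {C, F}.
Only one assignment across all blanks avoids any row or column repeat, giving 1 completion.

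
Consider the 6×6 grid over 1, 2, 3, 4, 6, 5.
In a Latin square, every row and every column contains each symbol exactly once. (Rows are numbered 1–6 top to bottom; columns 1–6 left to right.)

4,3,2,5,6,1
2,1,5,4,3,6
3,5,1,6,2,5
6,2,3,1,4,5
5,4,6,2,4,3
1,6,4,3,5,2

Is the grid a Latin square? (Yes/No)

No

Row 5 contains 4 twice (at columns 2 and 5); row 3 is also not a permutation.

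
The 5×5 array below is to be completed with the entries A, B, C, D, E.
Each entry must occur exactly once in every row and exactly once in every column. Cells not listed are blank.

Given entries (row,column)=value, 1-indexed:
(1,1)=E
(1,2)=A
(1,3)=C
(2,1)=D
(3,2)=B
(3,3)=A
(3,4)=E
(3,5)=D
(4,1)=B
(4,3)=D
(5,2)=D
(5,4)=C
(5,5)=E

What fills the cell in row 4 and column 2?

Row 1, column 5: row 1 has {A, C, E} and column 5 has {D, E}, leaving only B.
Row 1, column 4: row 1 has {A, B, C, E} and column 4 has {C, E}, leaving only D.
Row 3, column 1: row 3 has {A, B, D, E} and column 1 has {B, D, E}, leaving only C.
Row 4, column 4: row 4 has {B, D} and column 4 has {C, D, E}, leaving only A.
Row 2, column 4: row 2 has {D} and column 4 has {A, C, D, E}, leaving only B.
Row 2, column 3: row 2 has {B, D} and column 3 has {A, C, D}, leaving only E.
Row 2, column 2: row 2 has {B, D, E} and column 2 has {A, B, D}, leaving only C.
Row 4 already has {A, B, D} and column 2 already has {A, B, C, D}, so row 4, column 2 must be E.

E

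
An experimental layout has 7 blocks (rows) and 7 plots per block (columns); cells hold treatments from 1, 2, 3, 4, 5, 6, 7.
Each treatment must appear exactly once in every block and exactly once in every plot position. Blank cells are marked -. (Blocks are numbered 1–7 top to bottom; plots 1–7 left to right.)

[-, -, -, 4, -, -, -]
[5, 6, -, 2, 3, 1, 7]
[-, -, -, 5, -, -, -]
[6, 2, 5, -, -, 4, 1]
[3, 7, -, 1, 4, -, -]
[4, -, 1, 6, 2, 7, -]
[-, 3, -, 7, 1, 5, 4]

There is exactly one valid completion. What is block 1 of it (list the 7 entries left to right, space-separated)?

Block 2, plot 3: block 2 has {1, 2, 3, 5, 6, 7} and plot 3 has {1, 5}, leaving only 4.
Block 4, plot 4: block 4 has {1, 2, 4, 5, 6} and plot 4 has {1, 2, 4, 5, 6, 7}, leaving only 3.
Block 4, plot 5: block 4 has {1, 2, 3, 4, 5, 6} and plot 5 has {1, 2, 3, 4}, leaving only 7.
Block 3, plot 5: block 3 has {5} and plot 5 has {1, 2, 3, 4, 7}, leaving only 6.
Block 1, plot 5: block 1 has {4} and plot 5 has {1, 2, 3, 4, 6, 7}, leaving only 5.
Block 1, plot 2: block 1 has {4, 5} and plot 2 has {2, 3, 6, 7}, leaving only 1.
Block 3, plot 2: block 3 has {5, 6} and plot 2 has {1, 2, 3, 6, 7}, leaving only 4.
Block 6, plot 2: block 6 has {1, 2, 4, 6, 7} and plot 2 has {1, 2, 3, 4, 6, 7}, leaving only 5.
Block 6, plot 7: block 6 has {1, 2, 4, 5, 6, 7} and plot 7 has {1, 4, 7}, leaving only 3.
Block 3, plot 7: block 3 has {4, 5, 6} and plot 7 has {1, 3, 4, 7}, leaving only 2.
Block 1, plot 7: block 1 has {1, 4, 5} and plot 7 has {1, 2, 3, 4, 7}, leaving only 6.
Block 3, plot 6: block 3 has {2, 4, 5, 6} and plot 6 has {1, 4, 5, 7}, leaving only 3.
Block 1, plot 6: block 1 has {1, 4, 5, 6} and plot 6 has {1, 3, 4, 5, 7}, leaving only 2.
Block 1, plot 1: block 1 has {1, 2, 4, 5, 6} and plot 1 has {3, 4, 5, 6}, leaving only 7.
Block 1, plot 3: block 1 has {1, 2, 4, 5, 6, 7} and plot 3 has {1, 4, 5}, leaving only 3.
So block 1 reads: 7 1 3 4 5 2 6.

7 1 3 4 5 2 6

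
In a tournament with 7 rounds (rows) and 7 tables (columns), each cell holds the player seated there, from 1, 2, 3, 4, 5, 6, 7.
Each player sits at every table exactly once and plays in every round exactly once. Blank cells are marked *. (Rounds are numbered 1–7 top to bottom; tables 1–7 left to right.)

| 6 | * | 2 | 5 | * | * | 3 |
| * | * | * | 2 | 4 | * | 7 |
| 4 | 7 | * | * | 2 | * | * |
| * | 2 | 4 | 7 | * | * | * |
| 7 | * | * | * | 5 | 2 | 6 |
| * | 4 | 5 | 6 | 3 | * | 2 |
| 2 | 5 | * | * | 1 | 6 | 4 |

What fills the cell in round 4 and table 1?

3

Round 1, table 2: round 1 has {2, 3, 5, 6} and table 2 has {2, 4, 5, 7}, leaving only 1.
Round 1, table 5: round 1 has {1, 2, 3, 5, 6} and table 5 has {1, 2, 3, 4, 5}, leaving only 7.
Round 1, table 6: round 1 has {1, 2, 3, 5, 6, 7} and table 6 has {2, 6}, leaving only 4.
Round 4, table 5: round 4 has {2, 4, 7} and table 5 has {1, 2, 3, 4, 5, 7}, leaving only 6.
Round 5, table 2: round 5 has {2, 5, 6, 7} and table 2 has {1, 2, 4, 5, 7}, leaving only 3.
Round 2, table 2: round 2 has {2, 4, 7} and table 2 has {1, 2, 3, 4, 5, 7}, leaving only 6.
Round 5, table 3: round 5 has {2, 3, 5, 6, 7} and table 3 has {2, 4, 5}, leaving only 1.
Round 2, table 3: round 2 has {2, 4, 6, 7} and table 3 has {1, 2, 4, 5}, leaving only 3.
Round 3, table 3: round 3 has {2, 4, 7} and table 3 has {1, 2, 3, 4, 5}, leaving only 6.
Round 5, table 4: round 5 has {1, 2, 3, 5, 6, 7} and table 4 has {2, 5, 6, 7}, leaving only 4.
Round 6, table 1: round 6 has {2, 3, 4, 5, 6} and table 1 has {2, 4, 6, 7}, leaving only 1.
Round 2, table 1: round 2 has {2, 3, 4, 6, 7} and table 1 has {1, 2, 4, 6, 7}, leaving only 5.
Round 4 already has {2, 4, 6, 7} and table 1 already has {1, 2, 4, 5, 6, 7}, so round 4, table 1 must be 3.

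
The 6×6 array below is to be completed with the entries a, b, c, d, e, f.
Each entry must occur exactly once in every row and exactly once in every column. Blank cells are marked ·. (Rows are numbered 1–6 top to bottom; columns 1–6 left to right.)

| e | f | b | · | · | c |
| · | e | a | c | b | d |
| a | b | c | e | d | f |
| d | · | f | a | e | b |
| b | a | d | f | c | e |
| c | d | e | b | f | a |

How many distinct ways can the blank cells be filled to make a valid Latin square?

Row 1, column 4: eliminating its row and column leaves {d}.
Row 1, column 5: eliminating its row and column leaves {a}.
Row 2, column 1: eliminating its row and column leaves {f}.
Row 4, column 2: eliminating its row and column leaves {c}.
Only one assignment across all blanks avoids any row or column repeat, giving 1 completion.

1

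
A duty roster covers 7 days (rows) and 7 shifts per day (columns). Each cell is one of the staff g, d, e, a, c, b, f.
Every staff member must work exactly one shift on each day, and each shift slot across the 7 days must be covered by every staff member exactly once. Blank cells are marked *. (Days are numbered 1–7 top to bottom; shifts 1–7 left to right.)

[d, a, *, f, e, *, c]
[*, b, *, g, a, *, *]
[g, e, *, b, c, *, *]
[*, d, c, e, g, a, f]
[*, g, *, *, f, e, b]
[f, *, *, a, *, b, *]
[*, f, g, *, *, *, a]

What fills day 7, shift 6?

Day 1, shift 3: day 1 has {d, e, a, c, f} and shift 3 has {g, c}, leaving only b.
Day 1, shift 6: day 1 has {d, e, a, c, b, f} and shift 6 has {e, a, b}, leaving only g.
Day 3, shift 7: day 3 has {g, e, c, b} and shift 7 has {a, c, b, f}, leaving only d.
Day 2, shift 7: day 2 has {g, a, b} and shift 7 has {d, a, c, b, f}, leaving only e.
Day 2, shift 1: day 2 has {g, e, a, b} and shift 1 has {g, d, f}, leaving only c.
Day 3, shift 6: day 3 has {g, d, e, c, b} and shift 6 has {g, e, a, b}, leaving only f.
Day 2, shift 6: day 2 has {g, e, a, c, b} and shift 6 has {g, e, a, b, f}, leaving only d.
Day 7 already has {g, a, f} and shift 6 already has {g, d, e, a, b, f}, so day 7, shift 6 must be c.

c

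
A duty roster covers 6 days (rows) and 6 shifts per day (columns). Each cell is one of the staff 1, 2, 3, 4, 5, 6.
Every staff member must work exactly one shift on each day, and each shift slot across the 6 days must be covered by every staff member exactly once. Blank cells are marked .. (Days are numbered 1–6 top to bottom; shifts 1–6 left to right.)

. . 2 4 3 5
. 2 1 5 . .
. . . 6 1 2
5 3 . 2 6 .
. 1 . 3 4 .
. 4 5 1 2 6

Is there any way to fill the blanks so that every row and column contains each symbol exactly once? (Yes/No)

No

Day 2, shift 5: day 2 together with shift 5 already contain {1, 2, 3, 4, 5, 6} — every symbol — so nothing can go there. The grid has no valid completion.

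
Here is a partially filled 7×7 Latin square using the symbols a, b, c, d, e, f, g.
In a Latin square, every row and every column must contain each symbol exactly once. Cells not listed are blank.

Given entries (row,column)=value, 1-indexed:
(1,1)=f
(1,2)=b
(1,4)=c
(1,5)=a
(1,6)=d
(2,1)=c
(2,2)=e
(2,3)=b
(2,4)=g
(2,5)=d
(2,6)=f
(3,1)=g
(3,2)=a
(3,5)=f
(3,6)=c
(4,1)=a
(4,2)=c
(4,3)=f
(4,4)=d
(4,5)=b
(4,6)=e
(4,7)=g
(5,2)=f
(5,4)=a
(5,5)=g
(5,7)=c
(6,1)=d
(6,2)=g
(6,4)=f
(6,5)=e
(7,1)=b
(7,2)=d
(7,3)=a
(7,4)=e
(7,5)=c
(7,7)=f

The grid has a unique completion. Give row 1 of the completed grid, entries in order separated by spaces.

f b g c a d e

Row 1, column 7: row 1 has {a, b, c, d, f} and column 7 has {c, f, g}, leaving only e.
Row 1, column 3: row 1 has {a, b, c, d, e, f} and column 3 has {a, b, f}, leaving only g.
So row 1 reads: f b g c a d e.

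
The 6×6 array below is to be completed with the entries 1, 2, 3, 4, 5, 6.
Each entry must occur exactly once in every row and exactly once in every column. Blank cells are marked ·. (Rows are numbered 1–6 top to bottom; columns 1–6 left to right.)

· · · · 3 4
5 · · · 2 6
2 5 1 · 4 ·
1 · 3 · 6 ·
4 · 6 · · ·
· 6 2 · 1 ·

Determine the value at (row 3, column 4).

Row 1, column 1: row 1 has {3, 4} and column 1 has {1, 2, 4, 5}, leaving only 6.
Row 1, column 3: row 1 has {3, 4, 6} and column 3 has {1, 2, 3, 6}, leaving only 5.
Row 2, column 3: row 2 has {2, 5, 6} and column 3 has {1, 2, 3, 5, 6}, leaving only 4.
Row 3, column 6: row 3 has {1, 2, 4, 5} and column 6 has {4, 6}, leaving only 3.
Row 3 already has {1, 2, 3, 4, 5} and column 4 already has {}, so row 3, column 4 must be 6.

6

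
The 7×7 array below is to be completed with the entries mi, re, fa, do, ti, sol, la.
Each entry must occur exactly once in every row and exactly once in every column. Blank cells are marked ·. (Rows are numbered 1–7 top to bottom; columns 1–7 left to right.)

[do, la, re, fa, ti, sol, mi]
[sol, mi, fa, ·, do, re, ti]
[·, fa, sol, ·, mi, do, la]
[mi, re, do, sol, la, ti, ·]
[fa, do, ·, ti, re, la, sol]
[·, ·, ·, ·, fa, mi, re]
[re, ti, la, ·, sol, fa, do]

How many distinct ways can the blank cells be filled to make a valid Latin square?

1

Row 2, column 4: eliminating its row and column leaves {la}.
Row 3, column 1: eliminating its row and column leaves {ti}.
Row 3, column 4: eliminating its row and column leaves {re}.
Row 4, column 7: eliminating its row and column leaves {fa}.
Row 5, column 3: eliminating its row and column leaves {mi}.
Row 6, column 1: eliminating its row and column leaves {ti, la}.
Row 6, column 2: eliminating its row and column leaves {sol}.
Row 6, column 3: eliminating its row and column leaves {ti}.
Row 6, column 4: eliminating its row and column leaves {do, la}.
Row 7, column 4: eliminating its row and column leaves {mi}.
Only one assignment across all blanks avoids any row or column repeat, giving 1 completion.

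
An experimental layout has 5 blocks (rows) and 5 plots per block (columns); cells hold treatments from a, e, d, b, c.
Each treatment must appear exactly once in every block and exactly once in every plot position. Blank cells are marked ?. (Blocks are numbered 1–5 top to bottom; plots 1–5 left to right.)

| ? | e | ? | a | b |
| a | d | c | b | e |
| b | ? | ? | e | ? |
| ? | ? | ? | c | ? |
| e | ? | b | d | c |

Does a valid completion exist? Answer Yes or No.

Yes

No block or plot among the givens repeats a symbol, and propagating forced cells runs into no contradiction.
One valid completion exists (for instance, c e d a b / a d c b e / b c a e d / d b e c a / e a b d c).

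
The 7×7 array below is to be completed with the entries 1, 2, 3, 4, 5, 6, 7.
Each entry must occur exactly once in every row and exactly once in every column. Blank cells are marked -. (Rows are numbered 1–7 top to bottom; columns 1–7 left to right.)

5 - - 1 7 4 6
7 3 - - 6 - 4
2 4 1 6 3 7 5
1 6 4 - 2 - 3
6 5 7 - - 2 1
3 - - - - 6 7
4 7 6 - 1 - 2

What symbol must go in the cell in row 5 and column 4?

3

Row 1, column 2: row 1 has {1, 4, 5, 6, 7} and column 2 has {3, 4, 5, 6, 7}, leaving only 2.
Row 1, column 3: row 1 has {1, 2, 4, 5, 6, 7} and column 3 has {1, 4, 6, 7}, leaving only 3.
Row 4, column 6: row 4 has {1, 2, 3, 4, 6} and column 6 has {2, 4, 6, 7}, leaving only 5.
Row 2, column 6: row 2 has {3, 4, 6, 7} and column 6 has {2, 4, 5, 6, 7}, leaving only 1.
Row 4, column 4: row 4 has {1, 2, 3, 4, 5, 6} and column 4 has {1, 6}, leaving only 7.
Row 5, column 5: row 5 has {1, 2, 5, 6, 7} and column 5 has {1, 2, 3, 6, 7}, leaving only 4.
Row 5 already has {1, 2, 4, 5, 6, 7} and column 4 already has {1, 6, 7}, so row 5, column 4 must be 3.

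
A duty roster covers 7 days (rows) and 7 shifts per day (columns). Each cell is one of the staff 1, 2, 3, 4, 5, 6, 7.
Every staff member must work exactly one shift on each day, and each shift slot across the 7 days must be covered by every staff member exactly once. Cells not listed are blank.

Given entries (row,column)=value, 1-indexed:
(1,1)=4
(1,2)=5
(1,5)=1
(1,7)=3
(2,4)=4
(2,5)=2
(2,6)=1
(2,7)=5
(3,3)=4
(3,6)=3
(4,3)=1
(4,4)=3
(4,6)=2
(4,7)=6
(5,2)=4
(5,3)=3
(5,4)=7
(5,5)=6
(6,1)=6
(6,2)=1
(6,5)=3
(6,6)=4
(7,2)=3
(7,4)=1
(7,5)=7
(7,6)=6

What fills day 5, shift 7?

2

Day 1, shift 6: day 1 has {1, 3, 4, 5} and shift 6 has {1, 2, 3, 4, 6}, leaving only 7.
Day 3, shift 5: day 3 has {3, 4} and shift 5 has {1, 2, 3, 6, 7}, leaving only 5.
Day 4, shift 2: day 4 has {1, 2, 3, 6} and shift 2 has {1, 3, 4, 5}, leaving only 7.
Day 2, shift 2: day 2 has {1, 2, 4, 5} and shift 2 has {1, 3, 4, 5, 7}, leaving only 6.
Day 2, shift 3: day 2 has {1, 2, 4, 5, 6} and shift 3 has {1, 3, 4}, leaving only 7.
Day 2, shift 1: day 2 has {1, 2, 4, 5, 6, 7} and shift 1 has {4, 6}, leaving only 3.
Day 3, shift 2: day 3 has {3, 4, 5} and shift 2 has {1, 3, 4, 5, 6, 7}, leaving only 2.
Day 3, shift 4: day 3 has {2, 3, 4, 5} and shift 4 has {1, 3, 4, 7}, leaving only 6.
Day 1, shift 4: day 1 has {1, 3, 4, 5, 7} and shift 4 has {1, 3, 4, 6, 7}, leaving only 2.
Day 1, shift 3: day 1 has {1, 2, 3, 4, 5, 7} and shift 3 has {1, 3, 4, 7}, leaving only 6.
Day 4, shift 1: day 4 has {1, 2, 3, 6, 7} and shift 1 has {3, 4, 6}, leaving only 5.
Day 4, shift 5: day 4 has {1, 2, 3, 5, 6, 7} and shift 5 has {1, 2, 3, 5, 6, 7}, leaving only 4.
Day 5, shift 6: day 5 has {3, 4, 6, 7} and shift 6 has {1, 2, 3, 4, 6, 7}, leaving only 5.
Day 6, shift 4: day 6 has {1, 3, 4, 6} and shift 4 has {1, 2, 3, 4, 6, 7}, leaving only 5.
Day 6, shift 3: day 6 has {1, 3, 4, 5, 6} and shift 3 has {1, 3, 4, 6, 7}, leaving only 2.
Day 6, shift 7: day 6 has {1, 2, 3, 4, 5, 6} and shift 7 has {3, 5, 6}, leaving only 7.
Day 3, shift 7: day 3 has {2, 3, 4, 5, 6} and shift 7 has {3, 5, 6, 7}, leaving only 1.
Day 5 already has {3, 4, 5, 6, 7} and shift 7 already has {1, 3, 5, 6, 7}, so day 5, shift 7 must be 2.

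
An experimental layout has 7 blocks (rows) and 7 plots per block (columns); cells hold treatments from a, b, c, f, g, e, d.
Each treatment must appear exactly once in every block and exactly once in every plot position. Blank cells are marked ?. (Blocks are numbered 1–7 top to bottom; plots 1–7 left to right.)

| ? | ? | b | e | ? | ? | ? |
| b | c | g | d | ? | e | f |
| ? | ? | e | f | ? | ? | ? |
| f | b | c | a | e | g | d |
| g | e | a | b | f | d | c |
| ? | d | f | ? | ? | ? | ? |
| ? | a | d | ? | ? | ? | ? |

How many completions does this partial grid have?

9

Block 1, plot 1: eliminating its block and plot leaves {a, c, d}.
Block 1, plot 2: eliminating its block and plot leaves {f, g}.
Block 1, plot 5: eliminating its block and plot leaves {a, c, g, d}.
Block 1, plot 6: eliminating its block and plot leaves {a, c, f}.
Block 1, plot 7: eliminating its block and plot leaves {a, g}.
Block 2, plot 5: eliminating its block and plot leaves {a}.
Block 3, plot 1: eliminating its block and plot leaves {a, c, d}.
Block 3, plot 2: eliminating its block and plot leaves {g}.
Block 3, plot 5: eliminating its block and plot leaves {a, b, c, g, d}.
Block 3, plot 6: eliminating its block and plot leaves {a, b, c}.
Block 3, plot 7: eliminating its block and plot leaves {a, b, g}.
Block 6, plot 1: eliminating its block and plot leaves {a, c, e}.
Block 6, plot 4: eliminating its block and plot leaves {c, g}.
Block 6, plot 5: eliminating its block and plot leaves {a, b, c, g}.
Block 6, plot 6: eliminating its block and plot leaves {a, b, c}.
Block 6, plot 7: eliminating its block and plot leaves {a, b, g, e}.
Block 7, plot 1: eliminating its block and plot leaves {c, e}.
Block 7, plot 4: eliminating its block and plot leaves {c, g}.
Block 7, plot 5: eliminating its block and plot leaves {b, c, g}.
Block 7, plot 6: eliminating its block and plot leaves {b, c, f}.
Block 7, plot 7: eliminating its block and plot leaves {b, g, e}.
Enumerating the assignments across these blanks that avoid any block or plot repeat gives 9 completions.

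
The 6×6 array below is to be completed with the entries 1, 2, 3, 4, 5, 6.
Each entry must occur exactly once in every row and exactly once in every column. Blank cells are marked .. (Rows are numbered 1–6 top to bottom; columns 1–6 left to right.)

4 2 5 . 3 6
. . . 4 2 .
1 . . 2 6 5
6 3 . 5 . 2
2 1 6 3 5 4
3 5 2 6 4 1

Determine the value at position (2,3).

1

Row 1, column 4: row 1 has {2, 3, 4, 5, 6} and column 4 has {2, 3, 4, 5, 6}, leaving only 1.
Row 2, column 1: row 2 has {2, 4} and column 1 has {1, 2, 3, 4, 6}, leaving only 5.
Row 2, column 2: row 2 has {2, 4, 5} and column 2 has {1, 2, 3, 5}, leaving only 6.
Row 2, column 6: row 2 has {2, 4, 5, 6} and column 6 has {1, 2, 4, 5, 6}, leaving only 3.
Row 2 already has {2, 3, 4, 5, 6} and column 3 already has {2, 5, 6}, so row 2, column 3 must be 1.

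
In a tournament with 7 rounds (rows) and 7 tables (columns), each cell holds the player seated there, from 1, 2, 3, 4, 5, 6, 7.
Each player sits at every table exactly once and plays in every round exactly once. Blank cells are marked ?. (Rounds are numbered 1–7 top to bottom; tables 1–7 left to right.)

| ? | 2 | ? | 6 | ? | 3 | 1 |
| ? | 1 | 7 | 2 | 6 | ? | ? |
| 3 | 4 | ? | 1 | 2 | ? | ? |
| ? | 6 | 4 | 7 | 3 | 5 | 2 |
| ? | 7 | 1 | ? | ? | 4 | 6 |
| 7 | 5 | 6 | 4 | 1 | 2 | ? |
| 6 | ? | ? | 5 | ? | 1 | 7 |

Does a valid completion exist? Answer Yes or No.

No

Round 2, table 6: round 2 together with table 6 already contain {1, 2, 3, 4, 5, 6, 7} — every symbol — so nothing can go there. The grid has no valid completion.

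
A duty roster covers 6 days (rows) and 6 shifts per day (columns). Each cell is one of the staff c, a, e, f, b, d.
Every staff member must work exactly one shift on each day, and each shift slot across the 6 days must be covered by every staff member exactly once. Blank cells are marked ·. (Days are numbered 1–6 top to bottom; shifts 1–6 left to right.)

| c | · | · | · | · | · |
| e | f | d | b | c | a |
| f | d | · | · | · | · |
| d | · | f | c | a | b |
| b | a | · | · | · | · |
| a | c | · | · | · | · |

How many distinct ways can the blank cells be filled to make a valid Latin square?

24

Day 1, shift 2: eliminating its day and shift leaves {e, b}.
Day 1, shift 3: eliminating its day and shift leaves {a, e, b}.
Day 1, shift 4: eliminating its day and shift leaves {a, e, f, d}.
Day 1, shift 5: eliminating its day and shift leaves {e, f, b, d}.
Day 1, shift 6: eliminating its day and shift leaves {e, f, d}.
Day 3, shift 3: eliminating its day and shift leaves {c, a, e, b}.
Day 3, shift 4: eliminating its day and shift leaves {a, e}.
Day 3, shift 5: eliminating its day and shift leaves {e, b}.
Day 3, shift 6: eliminating its day and shift leaves {c, e}.
Day 4, shift 2: eliminating its day and shift leaves {e}.
Day 5, shift 3: eliminating its day and shift leaves {c, e}.
Day 5, shift 4: eliminating its day and shift leaves {e, f, d}.
Day 5, shift 5: eliminating its day and shift leaves {e, f, d}.
Day 5, shift 6: eliminating its day and shift leaves {c, e, f, d}.
Day 6, shift 3: eliminating its day and shift leaves {e, b}.
Day 6, shift 4: eliminating its day and shift leaves {e, f, d}.
Day 6, shift 5: eliminating its day and shift leaves {e, f, b, d}.
Day 6, shift 6: eliminating its day and shift leaves {e, f, d}.
Enumerating the assignments across these blanks that avoid any day or shift repeat gives 24 completions.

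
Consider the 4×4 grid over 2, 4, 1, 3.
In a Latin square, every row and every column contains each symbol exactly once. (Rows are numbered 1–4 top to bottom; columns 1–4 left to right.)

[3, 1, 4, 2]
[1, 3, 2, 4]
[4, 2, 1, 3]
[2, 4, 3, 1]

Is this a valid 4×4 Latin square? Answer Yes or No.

Each row is a permutation of the 4 symbols, and so is each column.

Yes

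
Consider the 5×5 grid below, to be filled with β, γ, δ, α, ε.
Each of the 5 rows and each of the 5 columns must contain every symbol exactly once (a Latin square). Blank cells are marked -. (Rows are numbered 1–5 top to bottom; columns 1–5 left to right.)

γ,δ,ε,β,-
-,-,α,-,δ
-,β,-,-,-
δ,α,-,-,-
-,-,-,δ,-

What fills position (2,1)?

Row 1, column 5: row 1 has {β, γ, δ, ε} and column 5 has {δ}, leaving only α.
Row 2, column 1 is narrowed to {β, ε}.
If it were ε, then row 2, column 4 would be left with no valid symbol.
So row 2, column 1 must be β.

β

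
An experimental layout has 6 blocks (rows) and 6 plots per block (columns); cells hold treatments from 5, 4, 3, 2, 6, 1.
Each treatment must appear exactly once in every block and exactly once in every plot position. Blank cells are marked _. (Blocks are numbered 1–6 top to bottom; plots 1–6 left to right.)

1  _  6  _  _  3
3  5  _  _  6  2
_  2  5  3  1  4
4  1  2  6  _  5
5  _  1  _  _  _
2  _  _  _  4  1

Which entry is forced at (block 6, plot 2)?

Block 1, plot 2: block 1 has {3, 6, 1} and plot 2 has {5, 2, 1}, leaving only 4.
Block 2, plot 3: block 2 has {5, 3, 2, 6} and plot 3 has {5, 2, 6, 1}, leaving only 4.
Block 2, plot 4: block 2 has {5, 4, 3, 2, 6} and plot 4 has {3, 6}, leaving only 1.
Block 3, plot 1: block 3 has {5, 4, 3, 2, 1} and plot 1 has {5, 4, 3, 2, 1}, leaving only 6.
Block 4, plot 5: block 4 has {5, 4, 2, 6, 1} and plot 5 has {4, 6, 1}, leaving only 3.
Block 5, plot 5: block 5 has {5, 1} and plot 5 has {4, 3, 6, 1}, leaving only 2.
Block 1, plot 5: block 1 has {4, 3, 6, 1} and plot 5 has {4, 3, 2, 6, 1}, leaving only 5.
Block 1, plot 4: block 1 has {5, 4, 3, 6, 1} and plot 4 has {3, 6, 1}, leaving only 2.
Block 5, plot 4: block 5 has {5, 2, 1} and plot 4 has {3, 2, 6, 1}, leaving only 4.
Block 5, plot 6: block 5 has {5, 4, 2, 1} and plot 6 has {5, 4, 3, 2, 1}, leaving only 6.
Block 5, plot 2: block 5 has {5, 4, 2, 6, 1} and plot 2 has {5, 4, 2, 1}, leaving only 3.
Block 6 already has {4, 2, 1} and plot 2 already has {5, 4, 3, 2, 1}, so block 6, plot 2 must be 6.

6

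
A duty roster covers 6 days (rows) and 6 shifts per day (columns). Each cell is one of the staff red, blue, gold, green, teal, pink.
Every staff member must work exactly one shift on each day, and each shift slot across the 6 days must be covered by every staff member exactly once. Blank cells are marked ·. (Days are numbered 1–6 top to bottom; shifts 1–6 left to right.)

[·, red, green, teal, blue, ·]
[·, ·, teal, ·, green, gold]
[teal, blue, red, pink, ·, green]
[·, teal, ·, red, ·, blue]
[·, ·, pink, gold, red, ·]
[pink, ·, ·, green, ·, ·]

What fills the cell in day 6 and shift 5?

Day 1, shift 1: day 1 has {red, blue, green, teal} and shift 1 has {teal, pink}, leaving only gold.
Day 1, shift 6: day 1 has {red, blue, gold, green, teal} and shift 6 has {blue, gold, green}, leaving only pink.
Day 2, shift 2: day 2 has {gold, green, teal} and shift 2 has {red, blue, teal}, leaving only pink.
Day 2, shift 4: day 2 has {gold, green, teal, pink} and shift 4 has {red, gold, green, teal, pink}, leaving only blue.
Day 2, shift 1: day 2 has {blue, gold, green, teal, pink} and shift 1 has {gold, teal, pink}, leaving only red.
Day 3, shift 5: day 3 has {red, blue, green, teal, pink} and shift 5 has {red, blue, green}, leaving only gold.
Day 6 already has {green, pink} and shift 5 already has {red, blue, gold, green}, so day 6, shift 5 must be teal.

teal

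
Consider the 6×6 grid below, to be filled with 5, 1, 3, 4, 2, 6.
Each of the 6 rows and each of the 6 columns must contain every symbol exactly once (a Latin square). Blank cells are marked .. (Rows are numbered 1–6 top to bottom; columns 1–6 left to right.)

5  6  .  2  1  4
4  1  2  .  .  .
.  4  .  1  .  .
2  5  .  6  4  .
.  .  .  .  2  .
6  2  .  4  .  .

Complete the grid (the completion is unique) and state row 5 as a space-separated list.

Row 5, column 2: row 5 has {2} and column 2 has {5, 1, 4, 2, 6}, leaving only 3.
Row 5, column 1: row 5 has {3, 2} and column 1 has {5, 4, 2, 6}, leaving only 1.
Row 5, column 4: row 5 has {1, 3, 2} and column 4 has {1, 4, 2, 6}, leaving only 5.
Row 5, column 6: row 5 has {5, 1, 3, 2} and column 6 has {4}, leaving only 6.
Row 5, column 3: row 5 has {5, 1, 3, 2, 6} and column 3 has {2}, leaving only 4.
So row 5 reads: 1 3 4 5 2 6.

1 3 4 5 2 6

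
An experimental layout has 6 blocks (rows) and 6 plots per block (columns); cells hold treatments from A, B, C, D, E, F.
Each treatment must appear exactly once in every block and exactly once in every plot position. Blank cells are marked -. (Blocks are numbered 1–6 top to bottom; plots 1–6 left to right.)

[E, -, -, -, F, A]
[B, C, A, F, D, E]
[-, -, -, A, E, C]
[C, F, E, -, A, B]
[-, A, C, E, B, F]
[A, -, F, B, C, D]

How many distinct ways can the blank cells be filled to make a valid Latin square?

2

Block 1, plot 2: eliminating its block and plot leaves {B, D}.
Block 1, plot 3: eliminating its block and plot leaves {B, D}.
Block 1, plot 4: eliminating its block and plot leaves {C, D}.
Block 3, plot 1: eliminating its block and plot leaves {D, F}.
Block 3, plot 2: eliminating its block and plot leaves {B, D}.
Block 3, plot 3: eliminating its block and plot leaves {B, D}.
Block 4, plot 4: eliminating its block and plot leaves {D}.
Block 5, plot 1: eliminating its block and plot leaves {D}.
Block 6, plot 2: eliminating its block and plot leaves {E}.
Enumerating the assignments across these blanks that avoid any block or plot repeat gives 2 completions.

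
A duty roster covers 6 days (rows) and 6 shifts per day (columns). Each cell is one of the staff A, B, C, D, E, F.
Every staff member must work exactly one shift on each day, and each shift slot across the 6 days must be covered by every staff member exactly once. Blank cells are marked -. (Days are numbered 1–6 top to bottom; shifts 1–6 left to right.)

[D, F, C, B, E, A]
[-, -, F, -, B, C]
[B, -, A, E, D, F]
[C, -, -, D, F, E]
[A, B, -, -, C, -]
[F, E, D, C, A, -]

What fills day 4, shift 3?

B

Day 4 already has {C, D, E, F} and shift 3 already has {A, C, D, F}, so day 4, shift 3 must be B.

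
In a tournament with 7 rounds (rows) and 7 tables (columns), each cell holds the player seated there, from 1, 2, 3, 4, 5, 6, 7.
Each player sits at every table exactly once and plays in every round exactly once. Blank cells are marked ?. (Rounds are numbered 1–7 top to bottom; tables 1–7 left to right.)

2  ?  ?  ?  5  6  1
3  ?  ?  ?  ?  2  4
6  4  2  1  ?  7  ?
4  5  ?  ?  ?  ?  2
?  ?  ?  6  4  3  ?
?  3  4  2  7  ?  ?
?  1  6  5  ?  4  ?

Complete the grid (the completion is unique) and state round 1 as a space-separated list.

Round 1, table 2: round 1 has {1, 2, 5, 6} and table 2 has {1, 3, 4, 5}, leaving only 7.
Round 1, table 3: round 1 has {1, 2, 5, 6, 7} and table 3 has {2, 4, 6}, leaving only 3.
Round 1, table 4: round 1 has {1, 2, 3, 5, 6, 7} and table 4 has {1, 2, 5, 6}, leaving only 4.
So round 1 reads: 2 7 3 4 5 6 1.

2 7 3 4 5 6 1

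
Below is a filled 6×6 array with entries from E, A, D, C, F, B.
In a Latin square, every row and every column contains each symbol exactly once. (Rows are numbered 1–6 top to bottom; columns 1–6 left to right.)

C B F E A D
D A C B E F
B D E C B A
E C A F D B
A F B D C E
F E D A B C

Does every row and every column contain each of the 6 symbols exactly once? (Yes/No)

No

Column 5 contains B twice (at rows 3 and 6), so it is not a permutation.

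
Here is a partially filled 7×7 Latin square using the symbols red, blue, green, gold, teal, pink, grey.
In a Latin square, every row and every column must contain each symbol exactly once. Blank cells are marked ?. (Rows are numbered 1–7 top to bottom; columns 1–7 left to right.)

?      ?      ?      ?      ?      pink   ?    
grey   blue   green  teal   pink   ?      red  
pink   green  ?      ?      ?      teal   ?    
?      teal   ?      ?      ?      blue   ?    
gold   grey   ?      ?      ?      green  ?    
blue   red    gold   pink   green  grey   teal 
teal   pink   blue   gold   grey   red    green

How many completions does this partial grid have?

9

Row 1, column 1: eliminating its row and column leaves {red, green}.
Row 1, column 2: eliminating its row and column leaves {gold}.
Row 1, column 3: eliminating its row and column leaves {red, teal, grey}.
Row 1, column 4: eliminating its row and column leaves {red, blue, green, grey}.
Row 1, column 5: eliminating its row and column leaves {red, blue, gold, teal}.
Row 1, column 7: eliminating its row and column leaves {blue, gold, grey}.
Row 2, column 6: eliminating its row and column leaves {gold}.
Row 3, column 3: eliminating its row and column leaves {red, grey}.
Row 3, column 4: eliminating its row and column leaves {red, blue, grey}.
Row 3, column 5: eliminating its row and column leaves {red, blue, gold}.
Row 3, column 7: eliminating its row and column leaves {blue, gold, grey}.
Row 4, column 1: eliminating its row and column leaves {red, green}.
Row 4, column 3: eliminating its row and column leaves {red, pink, grey}.
Row 4, column 4: eliminating its row and column leaves {red, green, grey}.
Row 4, column 5: eliminating its row and column leaves {red, gold}.
Row 4, column 7: eliminating its row and column leaves {gold, pink, grey}.
Row 5, column 3: eliminating its row and column leaves {red, teal, pink}.
Row 5, column 4: eliminating its row and column leaves {red, blue}.
Row 5, column 5: eliminating its row and column leaves {red, blue, teal}.
Row 5, column 7: eliminating its row and column leaves {blue, pink}.
Enumerating the assignments across these blanks that avoid any row or column repeat gives 9 completions.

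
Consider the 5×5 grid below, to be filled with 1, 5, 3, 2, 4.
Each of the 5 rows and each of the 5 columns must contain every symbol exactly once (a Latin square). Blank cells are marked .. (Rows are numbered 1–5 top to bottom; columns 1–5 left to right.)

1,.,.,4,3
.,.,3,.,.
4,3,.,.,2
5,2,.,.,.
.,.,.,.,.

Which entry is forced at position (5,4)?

2

Row 1, column 2: row 1 has {1, 3, 4} and column 2 has {3, 2}, leaving only 5.
Row 1, column 3: row 1 has {1, 5, 3, 4} and column 3 has {3}, leaving only 2.
Row 2, column 1: row 2 has {3} and column 1 has {1, 5, 4}, leaving only 2.
Row 5, column 1: row 5 has {} and column 1 has {1, 5, 2, 4}, leaving only 3.
Row 5, column 4 is narrowed to {1, 5, 2}.
If it were 1, then row 3, column 4 would be left with no valid symbol.
If it were 5, then row 3, column 4 would be left with no valid symbol.
So row 5, column 4 must be 2.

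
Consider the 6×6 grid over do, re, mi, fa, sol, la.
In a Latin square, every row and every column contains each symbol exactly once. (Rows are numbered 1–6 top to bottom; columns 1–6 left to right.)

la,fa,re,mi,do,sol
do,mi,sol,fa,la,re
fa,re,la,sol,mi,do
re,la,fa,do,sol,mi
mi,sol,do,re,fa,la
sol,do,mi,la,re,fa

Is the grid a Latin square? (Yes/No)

Each row is a permutation of the 6 symbols, and so is each column.

Yes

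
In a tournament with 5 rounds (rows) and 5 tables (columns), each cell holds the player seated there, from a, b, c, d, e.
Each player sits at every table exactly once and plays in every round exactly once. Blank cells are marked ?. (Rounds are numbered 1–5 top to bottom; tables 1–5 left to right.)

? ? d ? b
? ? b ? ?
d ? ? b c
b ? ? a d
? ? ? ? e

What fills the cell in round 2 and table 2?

d

Round 2, table 5: round 2 has {b} and table 5 has {b, c, d, e}, leaving only a.
Round 2, table 2 is narrowed to {c, d, e}.
If it were c, then round 3, table 2 would be left with no valid symbol.
If it were e, then round 4, table 2 would be left with no valid symbol.
So round 2, table 2 must be d.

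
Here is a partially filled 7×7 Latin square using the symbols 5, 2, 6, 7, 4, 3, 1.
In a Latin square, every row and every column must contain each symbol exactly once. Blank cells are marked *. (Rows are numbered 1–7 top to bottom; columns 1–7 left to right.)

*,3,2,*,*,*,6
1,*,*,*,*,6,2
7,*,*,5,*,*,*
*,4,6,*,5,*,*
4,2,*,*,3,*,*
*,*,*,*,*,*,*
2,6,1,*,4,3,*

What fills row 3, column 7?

4

Row 1, column 1: row 1 has {2, 6, 3} and column 1 has {2, 7, 4, 1}, leaving only 5.
Row 2, column 5: row 2 has {2, 6, 1} and column 5 has {5, 4, 3}, leaving only 7.
Row 1, column 5: row 1 has {5, 2, 6, 3} and column 5 has {5, 7, 4, 3}, leaving only 1.
Row 2, column 2: row 2 has {2, 6, 7, 1} and column 2 has {2, 6, 4, 3}, leaving only 5.
Row 3, column 2: row 3 has {5, 7} and column 2 has {5, 2, 6, 4, 3}, leaving only 1.
Row 4, column 1: row 4 has {5, 6, 4} and column 1 has {5, 2, 7, 4, 1}, leaving only 3.
Row 6, column 1: row 6 has {} and column 1 has {5, 2, 7, 4, 3, 1}, leaving only 6.
Row 6, column 2: row 6 has {6} and column 2 has {5, 2, 6, 4, 3, 1}, leaving only 7.
Row 6, column 5: row 6 has {6, 7} and column 5 has {5, 7, 4, 3, 1}, leaving only 2.
Row 3, column 5: row 3 has {5, 7, 1} and column 5 has {5, 2, 7, 4, 3, 1}, leaving only 6.
Row 7, column 4: row 7 has {2, 6, 4, 3, 1} and column 4 has {5}, leaving only 7.
Row 1, column 4: row 1 has {5, 2, 6, 3, 1} and column 4 has {5, 7}, leaving only 4.
Row 1, column 6: row 1 has {5, 2, 6, 4, 3, 1} and column 6 has {6, 3}, leaving only 7.
Row 2, column 4: row 2 has {5, 2, 6, 7, 1} and column 4 has {5, 7, 4}, leaving only 3.
Row 2, column 3: row 2 has {5, 2, 6, 7, 3, 1} and column 3 has {2, 6, 1}, leaving only 4.
Row 3, column 3: row 3 has {5, 6, 7, 1} and column 3 has {2, 6, 4, 1}, leaving only 3.
Row 3 already has {5, 6, 7, 3, 1} and column 7 already has {2, 6}, so row 3, column 7 must be 4.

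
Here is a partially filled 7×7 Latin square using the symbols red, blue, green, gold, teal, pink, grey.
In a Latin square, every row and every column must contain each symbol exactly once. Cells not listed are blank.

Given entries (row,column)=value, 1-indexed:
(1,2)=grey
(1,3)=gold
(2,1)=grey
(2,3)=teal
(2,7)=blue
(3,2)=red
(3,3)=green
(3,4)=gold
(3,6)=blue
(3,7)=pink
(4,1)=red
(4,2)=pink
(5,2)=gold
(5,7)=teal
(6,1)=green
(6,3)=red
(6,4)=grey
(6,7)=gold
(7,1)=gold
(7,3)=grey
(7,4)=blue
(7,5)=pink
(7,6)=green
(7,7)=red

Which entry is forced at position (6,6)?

pink

Row 1, column 7: row 1 has {gold, grey} and column 7 has {red, blue, gold, teal, pink}, leaving only green.
Row 2, column 2: row 2 has {blue, teal, grey} and column 2 has {red, gold, pink, grey}, leaving only green.
Row 3, column 1: row 3 has {red, blue, green, gold, pink} and column 1 has {red, green, gold, grey}, leaving only teal.
Row 3, column 5: row 3 has {red, blue, green, gold, teal, pink} and column 5 has {pink}, leaving only grey.
Row 4, column 3: row 4 has {red, pink} and column 3 has {red, green, gold, teal, grey}, leaving only blue.
Row 4, column 7: row 4 has {red, blue, pink} and column 7 has {red, blue, green, gold, teal, pink}, leaving only grey.
Row 5, column 3: row 5 has {gold, teal} and column 3 has {red, blue, green, gold, teal, grey}, leaving only pink.
Row 5, column 1: row 5 has {gold, teal, pink} and column 1 has {red, green, gold, teal, grey}, leaving only blue.
Row 1, column 1: row 1 has {green, gold, grey} and column 1 has {red, blue, green, gold, teal, grey}, leaving only pink.
Row 7, column 2: row 7 has {red, blue, green, gold, pink, grey} and column 2 has {red, green, gold, pink, grey}, leaving only teal.
Row 6, column 2: row 6 has {red, green, gold, grey} and column 2 has {red, green, gold, teal, pink, grey}, leaving only blue.
Row 6, column 5: row 6 has {red, blue, green, gold, grey} and column 5 has {pink, grey}, leaving only teal.
Row 6 already has {red, blue, green, gold, teal, grey} and column 6 already has {blue, green}, so row 6, column 6 must be pink.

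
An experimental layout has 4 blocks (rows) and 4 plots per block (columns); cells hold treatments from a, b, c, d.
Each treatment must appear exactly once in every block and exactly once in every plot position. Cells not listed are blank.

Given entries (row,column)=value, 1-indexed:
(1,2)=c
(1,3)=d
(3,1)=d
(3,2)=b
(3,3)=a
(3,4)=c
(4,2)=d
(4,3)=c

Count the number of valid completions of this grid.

2

Block 1, plot 1: eliminating its block and plot leaves {a, b}.
Block 1, plot 4: eliminating its block and plot leaves {a, b}.
Block 2, plot 1: eliminating its block and plot leaves {a, b, c}.
Block 2, plot 2: eliminating its block and plot leaves {a}.
Block 2, plot 3: eliminating its block and plot leaves {b}.
Block 2, plot 4: eliminating its block and plot leaves {a, b, d}.
Block 4, plot 1: eliminating its block and plot leaves {a, b}.
Block 4, plot 4: eliminating its block and plot leaves {a, b}.
Enumerating the assignments across these blanks that avoid any block or plot repeat gives 2 completions.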